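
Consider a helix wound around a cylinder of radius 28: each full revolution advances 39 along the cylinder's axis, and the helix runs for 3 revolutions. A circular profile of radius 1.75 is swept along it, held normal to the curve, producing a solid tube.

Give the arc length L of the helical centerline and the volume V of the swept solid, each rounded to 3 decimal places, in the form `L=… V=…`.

2πR = 2π·28 = 175.929189
per-turn = √(175.929189² + 39²) = √(30951.0794 + 1521) = √32472.0794 = 180.200109
L = 3 × 180.200109 = 540.600328
V = π·1.75² × L = 9.621128 × 540.600328 = 5201.184683

L=540.600 V=5201.185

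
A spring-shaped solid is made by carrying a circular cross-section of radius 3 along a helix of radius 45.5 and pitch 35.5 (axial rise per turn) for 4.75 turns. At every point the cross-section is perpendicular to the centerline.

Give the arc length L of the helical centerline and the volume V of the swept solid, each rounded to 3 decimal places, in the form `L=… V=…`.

L=1368.383 V=38690.116

2πR = 2π·45.5 = 285.884931
per-turn = √(285.884931² + 35.5²) = √(81730.1940 + 1260.25) = √82990.4440 = 288.080621
L = 4.75 × 288.080621 = 1368.382949
V = π·3² × L = 28.274334 × 1368.382949 = 38690.116365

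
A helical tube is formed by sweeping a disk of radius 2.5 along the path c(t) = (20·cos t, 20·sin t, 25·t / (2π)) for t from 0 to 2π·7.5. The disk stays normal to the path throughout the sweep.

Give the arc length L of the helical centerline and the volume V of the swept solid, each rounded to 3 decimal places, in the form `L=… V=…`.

2πR = 2π·20 = 125.663706
per-turn = √(125.663706² + 25²) = √(15791.3670 + 625) = √16416.3670 = 128.126371
L = 7.5 × 128.126371 = 960.947785
V = π·2.5² × L = 19.634954 × 960.947785 = 18868.165643

L=960.948 V=18868.166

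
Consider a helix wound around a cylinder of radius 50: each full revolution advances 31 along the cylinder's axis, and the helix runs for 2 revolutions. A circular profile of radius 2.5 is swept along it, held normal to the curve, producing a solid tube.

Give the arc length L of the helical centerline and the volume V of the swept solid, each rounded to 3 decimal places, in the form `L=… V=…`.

2πR = 2π·50 = 314.159265
per-turn = √(314.159265² + 31²) = √(98696.0440 + 961) = √99657.0440 = 315.685039
L = 2 × 315.685039 = 631.370079
V = π·2.5² × L = 19.634954 × 631.370079 = 12396.922502

L=631.370 V=12396.923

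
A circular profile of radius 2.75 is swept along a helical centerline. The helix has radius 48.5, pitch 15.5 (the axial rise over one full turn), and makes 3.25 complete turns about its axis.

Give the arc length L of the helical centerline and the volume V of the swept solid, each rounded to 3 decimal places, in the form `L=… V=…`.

L=991.667 V=23560.326

2πR = 2π·48.5 = 304.734487
per-turn = √(304.734487² + 15.5²) = √(92863.1078 + 240.25) = √93103.3578 = 305.128428
L = 3.25 × 305.128428 = 991.667392
V = π·2.75² × L = 23.758294 × 991.667392 = 23560.325895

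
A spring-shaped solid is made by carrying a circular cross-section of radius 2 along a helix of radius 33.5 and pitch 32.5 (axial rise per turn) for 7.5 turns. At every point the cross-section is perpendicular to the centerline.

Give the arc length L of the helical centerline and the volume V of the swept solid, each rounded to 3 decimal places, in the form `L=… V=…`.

L=1597.357 V=20072.986

2πR = 2π·33.5 = 210.486708
per-turn = √(210.486708² + 32.5²) = √(44304.6542 + 1056.25) = √45360.9042 = 212.980995
L = 7.5 × 212.980995 = 1597.357461
V = π·2² × L = 12.566371 × 1597.357461 = 20072.985861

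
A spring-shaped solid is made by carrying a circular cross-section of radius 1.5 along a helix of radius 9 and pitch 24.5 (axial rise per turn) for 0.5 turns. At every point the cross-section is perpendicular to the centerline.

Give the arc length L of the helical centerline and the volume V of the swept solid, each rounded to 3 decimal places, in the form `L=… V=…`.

L=30.814 V=217.811

2πR = 2π·9 = 56.548668
per-turn = √(56.548668² + 24.5²) = √(3197.7518 + 600.25) = √3798.0018 = 61.627931
L = 0.5 × 61.627931 = 30.813965
V = π·1.5² × L = 7.068583 × 30.813965 = 217.811086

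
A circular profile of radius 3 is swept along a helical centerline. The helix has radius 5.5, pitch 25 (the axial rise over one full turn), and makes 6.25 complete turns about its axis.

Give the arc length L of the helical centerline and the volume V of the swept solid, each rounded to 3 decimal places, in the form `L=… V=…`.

2πR = 2π·5.5 = 34.557519
per-turn = √(34.557519² + 25²) = √(1194.2221 + 625) = √1819.2221 = 42.652340
L = 6.25 × 42.652340 = 266.577127
V = π·3² × L = 28.274334 × 266.577127 = 7537.290690

L=266.577 V=7537.291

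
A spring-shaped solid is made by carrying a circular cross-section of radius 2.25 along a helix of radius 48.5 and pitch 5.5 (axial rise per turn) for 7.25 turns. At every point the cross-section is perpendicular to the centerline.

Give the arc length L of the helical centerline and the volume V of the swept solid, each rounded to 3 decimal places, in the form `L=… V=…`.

2πR = 2π·48.5 = 304.734487
per-turn = √(304.734487² + 5.5²) = √(92863.1078 + 30.25) = √92893.3578 = 304.784117
L = 7.25 × 304.784117 = 2209.684846
V = π·2.25² × L = 15.904313 × 2209.684846 = 35143.519004

L=2209.685 V=35143.519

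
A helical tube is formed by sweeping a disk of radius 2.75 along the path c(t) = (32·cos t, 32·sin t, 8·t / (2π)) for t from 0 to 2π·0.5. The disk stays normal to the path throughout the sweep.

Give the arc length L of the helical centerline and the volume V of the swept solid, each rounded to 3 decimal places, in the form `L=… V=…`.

L=100.611 V=2390.334

2πR = 2π·32 = 201.061930
per-turn = √(201.061930² + 8²) = √(40425.8996 + 64) = √40489.8996 = 201.221022
L = 0.5 × 201.221022 = 100.610511
V = π·2.75² × L = 23.758294 × 100.610511 = 2390.334142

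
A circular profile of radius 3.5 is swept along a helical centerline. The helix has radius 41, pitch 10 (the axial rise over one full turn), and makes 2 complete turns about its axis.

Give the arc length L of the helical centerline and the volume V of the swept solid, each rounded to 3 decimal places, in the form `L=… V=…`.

L=515.609 V=19842.969

2πR = 2π·41 = 257.610598
per-turn = √(257.610598² + 10²) = √(66363.2200 + 100) = √66463.2200 = 257.804616
L = 2 × 257.804616 = 515.609232
V = π·3.5² × L = 38.484510 × 515.609232 = 19842.968643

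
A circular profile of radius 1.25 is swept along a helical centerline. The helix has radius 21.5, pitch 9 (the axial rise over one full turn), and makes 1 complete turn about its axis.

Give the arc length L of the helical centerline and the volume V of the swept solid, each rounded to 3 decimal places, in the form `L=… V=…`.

L=135.388 V=664.584

2πR = 2π·21.5 = 135.088484
per-turn = √(135.088484² + 9²) = √(18248.8985 + 81) = √18329.8985 = 135.387956
L = 1 × 135.387956 = 135.387956
V = π·1.25² × L = 4.908739 × 135.387956 = 664.584073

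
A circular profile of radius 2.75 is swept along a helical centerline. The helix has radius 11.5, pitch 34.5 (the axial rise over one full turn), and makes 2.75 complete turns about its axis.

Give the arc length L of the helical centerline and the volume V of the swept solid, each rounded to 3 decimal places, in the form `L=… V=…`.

L=220.194 V=5231.425

2πR = 2π·11.5 = 72.256631
per-turn = √(72.256631² + 34.5²) = √(5221.0207 + 1190.25) = √6411.2707 = 80.070411
L = 2.75 × 80.070411 = 220.193630
V = π·2.75² × L = 23.758294 × 220.193630 = 5231.425106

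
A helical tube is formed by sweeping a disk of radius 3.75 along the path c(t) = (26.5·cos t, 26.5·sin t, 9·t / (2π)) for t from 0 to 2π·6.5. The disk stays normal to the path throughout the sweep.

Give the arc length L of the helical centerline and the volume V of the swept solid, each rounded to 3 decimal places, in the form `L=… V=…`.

L=1083.859 V=47883.404

2πR = 2π·26.5 = 166.504411
per-turn = √(166.504411² + 9²) = √(27723.7188 + 81) = √27804.7188 = 166.747470
L = 6.5 × 166.747470 = 1083.858555
V = π·3.75² × L = 44.178647 × 1083.858555 = 47883.404174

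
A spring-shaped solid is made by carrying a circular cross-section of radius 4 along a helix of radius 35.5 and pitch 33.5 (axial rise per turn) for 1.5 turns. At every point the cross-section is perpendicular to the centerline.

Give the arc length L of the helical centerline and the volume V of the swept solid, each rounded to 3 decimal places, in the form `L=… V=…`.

2πR = 2π·35.5 = 223.053078
per-turn = √(223.053078² + 33.5²) = √(49752.6758 + 1122.25) = √50874.9258 = 225.554707
L = 1.5 × 225.554707 = 338.332060
V = π·4² × L = 50.265482 × 338.332060 = 17006.424241

L=338.332 V=17006.424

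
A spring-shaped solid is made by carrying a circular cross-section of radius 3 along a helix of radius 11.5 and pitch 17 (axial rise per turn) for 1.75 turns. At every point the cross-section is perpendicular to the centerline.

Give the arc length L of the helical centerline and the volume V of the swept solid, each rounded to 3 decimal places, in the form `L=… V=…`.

2πR = 2π·11.5 = 72.256631
per-turn = √(72.256631² + 17²) = √(5221.0207 + 289) = √5510.0207 = 74.229514
L = 1.75 × 74.229514 = 129.901649
V = π·3² × L = 28.274334 × 129.901649 = 3672.882603

L=129.902 V=3672.883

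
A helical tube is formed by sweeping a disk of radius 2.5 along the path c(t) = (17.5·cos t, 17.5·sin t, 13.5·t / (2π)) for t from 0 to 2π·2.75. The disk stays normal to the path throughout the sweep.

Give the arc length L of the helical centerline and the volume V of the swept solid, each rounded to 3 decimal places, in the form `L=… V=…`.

2πR = 2π·17.5 = 109.955743
per-turn = √(109.955743² + 13.5²) = √(12090.2654 + 182.25) = √12272.5154 = 110.781386
L = 2.75 × 110.781386 = 304.648810
V = π·2.5² × L = 19.634954 × 304.648810 = 5981.765403

L=304.649 V=5981.765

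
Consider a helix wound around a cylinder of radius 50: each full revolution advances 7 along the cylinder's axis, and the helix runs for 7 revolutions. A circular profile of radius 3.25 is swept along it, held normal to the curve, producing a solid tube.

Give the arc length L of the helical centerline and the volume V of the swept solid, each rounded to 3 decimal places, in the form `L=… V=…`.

L=2199.661 V=72991.500

2πR = 2π·50 = 314.159265
per-turn = √(314.159265² + 7²) = √(98696.0440 + 49) = √98745.0440 = 314.237242
L = 7 × 314.237242 = 2199.660691
V = π·3.25² × L = 33.183072 × 2199.660691 = 72991.499980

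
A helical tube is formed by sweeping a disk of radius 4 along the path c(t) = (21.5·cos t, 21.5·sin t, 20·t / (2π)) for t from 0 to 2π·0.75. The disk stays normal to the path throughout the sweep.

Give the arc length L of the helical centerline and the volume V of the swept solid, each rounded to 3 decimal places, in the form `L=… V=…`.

L=102.421 V=5148.227

2πR = 2π·21.5 = 135.088484
per-turn = √(135.088484² + 20²) = √(18248.8985 + 400) = √18648.8985 = 136.560970
L = 0.75 × 136.560970 = 102.420728
V = π·4² × L = 50.265482 × 102.420728 = 5148.227283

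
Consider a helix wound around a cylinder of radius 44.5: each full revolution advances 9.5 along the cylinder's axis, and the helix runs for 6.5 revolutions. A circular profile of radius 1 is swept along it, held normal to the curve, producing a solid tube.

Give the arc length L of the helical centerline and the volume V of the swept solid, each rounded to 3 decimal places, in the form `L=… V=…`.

L=1818.460 V=5712.861

2πR = 2π·44.5 = 279.601746
per-turn = √(279.601746² + 9.5²) = √(78177.1365 + 90.25) = √78267.3865 = 279.763090
L = 6.5 × 279.763090 = 1818.460084
V = π·1² × L = 3.141593 × 1818.460084 = 5712.860841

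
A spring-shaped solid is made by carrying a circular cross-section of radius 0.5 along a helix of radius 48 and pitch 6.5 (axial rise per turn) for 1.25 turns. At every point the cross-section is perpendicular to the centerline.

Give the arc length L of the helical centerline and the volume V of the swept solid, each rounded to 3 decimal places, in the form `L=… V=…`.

2πR = 2π·48 = 301.592895
per-turn = √(301.592895² + 6.5²) = √(90958.2742 + 42.25) = √91000.5242 = 301.662931
L = 1.25 × 301.662931 = 377.078664
V = π·0.5² × L = 0.785398 × 377.078664 = 296.156890

L=377.079 V=296.157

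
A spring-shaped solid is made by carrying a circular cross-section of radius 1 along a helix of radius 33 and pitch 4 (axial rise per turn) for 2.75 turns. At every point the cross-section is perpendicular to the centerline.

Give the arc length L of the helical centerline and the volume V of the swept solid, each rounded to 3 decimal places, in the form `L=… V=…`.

L=570.305 V=1791.667

2πR = 2π·33 = 207.345115
per-turn = √(207.345115² + 4²) = √(42991.9968 + 16) = √43007.9968 = 207.383695
L = 2.75 × 207.383695 = 570.305160
V = π·1² × L = 3.141593 × 570.305160 = 1791.666501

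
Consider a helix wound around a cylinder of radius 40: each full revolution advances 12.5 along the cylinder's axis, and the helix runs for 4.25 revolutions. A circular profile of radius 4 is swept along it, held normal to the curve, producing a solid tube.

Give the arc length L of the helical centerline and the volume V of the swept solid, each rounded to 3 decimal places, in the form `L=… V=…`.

2πR = 2π·40 = 251.327412
per-turn = √(251.327412² + 12.5²) = √(63165.4682 + 156.25) = √63321.7182 = 251.638070
L = 4.25 × 251.638070 = 1069.461797
V = π·4² × L = 50.265482 × 1069.461797 = 53757.013176

L=1069.462 V=53757.013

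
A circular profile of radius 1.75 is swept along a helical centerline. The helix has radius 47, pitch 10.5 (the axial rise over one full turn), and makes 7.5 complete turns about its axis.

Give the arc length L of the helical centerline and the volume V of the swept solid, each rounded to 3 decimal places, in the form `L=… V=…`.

2πR = 2π·47 = 295.309709
per-turn = √(295.309709² + 10.5²) = √(87207.8245 + 110.25) = √87318.0745 = 295.496319
L = 7.5 × 295.496319 = 2216.222392
V = π·1.75² × L = 9.621128 × 2216.222392 = 21322.558204

L=2216.222 V=21322.558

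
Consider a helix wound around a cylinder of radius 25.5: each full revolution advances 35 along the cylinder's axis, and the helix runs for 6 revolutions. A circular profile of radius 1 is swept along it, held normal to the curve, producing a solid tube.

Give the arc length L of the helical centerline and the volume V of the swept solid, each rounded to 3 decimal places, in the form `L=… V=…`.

2πR = 2π·25.5 = 160.221225
per-turn = √(160.221225² + 35²) = √(25670.8410 + 1225) = √26895.8410 = 163.999515
L = 6 × 163.999515 = 983.997092
V = π·1² × L = 3.141593 × 983.997092 = 3091.318036

L=983.997 V=3091.318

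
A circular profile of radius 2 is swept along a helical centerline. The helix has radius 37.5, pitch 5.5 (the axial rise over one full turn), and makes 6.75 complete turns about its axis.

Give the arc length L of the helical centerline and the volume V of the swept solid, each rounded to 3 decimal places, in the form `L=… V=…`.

L=1590.865 V=19991.393

2πR = 2π·37.5 = 235.619449
per-turn = √(235.619449² + 5.5²) = √(55516.5248 + 30.25) = √55546.7748 = 235.683633
L = 6.75 × 235.683633 = 1590.864521
V = π·2² × L = 12.566371 × 1590.864521 = 19991.393171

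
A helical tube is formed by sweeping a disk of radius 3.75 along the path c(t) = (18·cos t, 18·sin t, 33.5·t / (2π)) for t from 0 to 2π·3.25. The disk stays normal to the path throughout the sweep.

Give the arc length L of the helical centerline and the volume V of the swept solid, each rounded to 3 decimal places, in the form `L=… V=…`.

2πR = 2π·18 = 113.097336
per-turn = √(113.097336² + 33.5²) = √(12791.0073 + 1122.25) = √13913.2573 = 117.954471
L = 3.25 × 117.954471 = 383.352032
V = π·3.75² × L = 44.178647 × 383.352032 = 16935.973970

L=383.352 V=16935.974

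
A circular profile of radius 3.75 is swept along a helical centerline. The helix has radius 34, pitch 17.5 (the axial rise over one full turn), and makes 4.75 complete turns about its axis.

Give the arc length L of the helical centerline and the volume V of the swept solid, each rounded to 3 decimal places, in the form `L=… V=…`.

2πR = 2π·34 = 213.628300
per-turn = √(213.628300² + 17.5²) = √(45637.0508 + 306.25) = √45943.3008 = 214.343884
L = 4.75 × 214.343884 = 1018.133451
V = π·3.75² × L = 44.178647 × 1018.133451 = 44979.757997

L=1018.133 V=44979.758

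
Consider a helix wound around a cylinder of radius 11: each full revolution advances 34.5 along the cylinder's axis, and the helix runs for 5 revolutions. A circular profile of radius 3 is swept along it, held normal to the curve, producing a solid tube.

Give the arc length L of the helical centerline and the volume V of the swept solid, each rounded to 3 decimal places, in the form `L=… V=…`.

2πR = 2π·11 = 69.115038
per-turn = √(69.115038² + 34.5²) = √(4776.8885 + 1190.25) = √5967.1385 = 77.247256
L = 5 × 77.247256 = 386.236279
V = π·3² × L = 28.274334 × 386.236279 = 10920.573511

L=386.236 V=10920.574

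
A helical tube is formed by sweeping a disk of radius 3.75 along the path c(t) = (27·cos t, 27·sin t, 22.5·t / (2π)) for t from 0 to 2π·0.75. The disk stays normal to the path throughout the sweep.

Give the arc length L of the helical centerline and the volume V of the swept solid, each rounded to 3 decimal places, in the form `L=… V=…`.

2πR = 2π·27 = 169.646003
per-turn = √(169.646003² + 22.5²) = √(28779.7664 + 506.25) = √29286.0164 = 171.131576
L = 0.75 × 171.131576 = 128.348682
V = π·3.75² × L = 44.178647 × 128.348682 = 5670.271088

L=128.349 V=5670.271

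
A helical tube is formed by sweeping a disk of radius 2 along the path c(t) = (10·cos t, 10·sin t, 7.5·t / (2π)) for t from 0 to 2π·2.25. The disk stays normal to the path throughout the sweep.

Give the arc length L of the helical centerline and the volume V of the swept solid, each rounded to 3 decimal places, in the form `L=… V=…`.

L=142.375 V=1789.140

2πR = 2π·10 = 62.831853
per-turn = √(62.831853² + 7.5²) = √(3947.8418 + 56.25) = √4004.0918 = 63.277893
L = 2.25 × 63.277893 = 142.375260
V = π·2² × L = 12.566371 × 142.375260 = 1789.140278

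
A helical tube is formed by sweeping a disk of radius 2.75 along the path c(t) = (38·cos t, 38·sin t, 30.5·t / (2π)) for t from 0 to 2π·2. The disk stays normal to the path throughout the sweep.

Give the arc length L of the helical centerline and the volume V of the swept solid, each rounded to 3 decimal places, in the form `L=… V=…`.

2πR = 2π·38 = 238.761042
per-turn = √(238.761042² + 30.5²) = √(57006.8350 + 930.25) = √57937.0850 = 240.701236
L = 2 × 240.701236 = 481.402472
V = π·2.75² × L = 23.758294 × 481.402472 = 11437.301676

L=481.402 V=11437.302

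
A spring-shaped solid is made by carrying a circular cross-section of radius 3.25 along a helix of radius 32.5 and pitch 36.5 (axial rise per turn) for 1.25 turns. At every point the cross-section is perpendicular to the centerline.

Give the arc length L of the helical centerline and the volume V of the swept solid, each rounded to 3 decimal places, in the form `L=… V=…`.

L=259.300 V=8604.368

2πR = 2π·32.5 = 204.203522
per-turn = √(204.203522² + 36.5²) = √(41699.0786 + 1332.25) = √43031.3286 = 207.439940
L = 1.25 × 207.439940 = 259.299925
V = π·3.25² × L = 33.183072 × 259.299925 = 8604.368174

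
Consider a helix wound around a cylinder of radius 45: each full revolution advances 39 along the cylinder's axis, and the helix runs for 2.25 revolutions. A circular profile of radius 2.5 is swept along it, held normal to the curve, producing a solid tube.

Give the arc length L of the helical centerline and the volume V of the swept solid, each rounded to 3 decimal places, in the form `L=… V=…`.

L=642.196 V=12609.486

2πR = 2π·45 = 282.743339
per-turn = √(282.743339² + 39²) = √(79943.7956 + 1521) = √81464.7956 = 285.420384
L = 2.25 × 285.420384 = 642.195864
V = π·2.5² × L = 19.634954 × 642.195864 = 12609.486307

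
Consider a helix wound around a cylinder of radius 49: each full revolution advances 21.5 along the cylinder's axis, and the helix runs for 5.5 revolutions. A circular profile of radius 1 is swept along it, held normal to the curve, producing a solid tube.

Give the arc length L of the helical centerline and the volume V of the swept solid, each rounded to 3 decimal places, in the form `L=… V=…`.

L=1697.442 V=5332.672

2πR = 2π·49 = 307.876080
per-turn = √(307.876080² + 21.5²) = √(94787.6807 + 462.25) = √95249.9307 = 308.625875
L = 5.5 × 308.625875 = 1697.442312
V = π·1² × L = 3.141593 × 1697.442312 = 5332.672297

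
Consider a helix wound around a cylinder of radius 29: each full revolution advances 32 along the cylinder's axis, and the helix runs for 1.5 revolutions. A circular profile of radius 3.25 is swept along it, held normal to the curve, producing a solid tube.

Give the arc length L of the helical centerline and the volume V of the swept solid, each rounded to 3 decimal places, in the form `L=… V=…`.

L=277.501 V=9208.350

2πR = 2π·29 = 182.212374
per-turn = √(182.212374² + 32²) = √(33201.3492 + 1024) = √34225.3492 = 185.000944
L = 1.5 × 185.000944 = 277.501416
V = π·3.25² × L = 33.183072 × 277.501416 = 9208.349569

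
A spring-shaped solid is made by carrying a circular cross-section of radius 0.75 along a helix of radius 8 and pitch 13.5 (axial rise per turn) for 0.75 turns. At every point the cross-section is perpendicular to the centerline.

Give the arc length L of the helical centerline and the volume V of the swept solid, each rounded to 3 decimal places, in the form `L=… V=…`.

L=39.035 V=68.981

2πR = 2π·8 = 50.265482
per-turn = √(50.265482² + 13.5²) = √(2526.6187 + 182.25) = √2708.8687 = 52.046794
L = 0.75 × 52.046794 = 39.035095
V = π·0.75² × L = 1.767146 × 39.035095 = 68.980707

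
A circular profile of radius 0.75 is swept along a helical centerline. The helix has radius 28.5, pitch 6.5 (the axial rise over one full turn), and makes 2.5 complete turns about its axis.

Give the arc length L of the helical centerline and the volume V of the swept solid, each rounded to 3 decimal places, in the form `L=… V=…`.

L=447.972 V=791.631

2πR = 2π·28.5 = 179.070781
per-turn = √(179.070781² + 6.5²) = √(32066.3447 + 42.25) = √32108.5947 = 179.188713
L = 2.5 × 179.188713 = 447.971781
V = π·0.75² × L = 1.767146 × 447.971781 = 791.631482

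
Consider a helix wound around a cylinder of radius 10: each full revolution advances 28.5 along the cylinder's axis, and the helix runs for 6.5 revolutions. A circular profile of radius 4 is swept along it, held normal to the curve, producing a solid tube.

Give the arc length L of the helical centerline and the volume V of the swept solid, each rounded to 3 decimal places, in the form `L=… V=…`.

2πR = 2π·10 = 62.831853
per-turn = √(62.831853² + 28.5²) = √(3947.8418 + 812.25) = √4760.0918 = 68.993418
L = 6.5 × 68.993418 = 448.457219
V = π·4² × L = 50.265482 × 448.457219 = 22541.918452

L=448.457 V=22541.918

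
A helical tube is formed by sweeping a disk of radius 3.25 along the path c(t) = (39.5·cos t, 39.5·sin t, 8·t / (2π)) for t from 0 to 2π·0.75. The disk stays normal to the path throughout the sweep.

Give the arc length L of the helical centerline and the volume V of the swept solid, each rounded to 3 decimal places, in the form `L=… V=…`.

2πR = 2π·39.5 = 248.185820
per-turn = √(248.185820² + 8²) = √(61596.2011 + 64) = √61660.2011 = 248.314722
L = 0.75 × 248.314722 = 186.236041
V = π·3.25² × L = 33.183072 × 186.236041 = 6179.884044

L=186.236 V=6179.884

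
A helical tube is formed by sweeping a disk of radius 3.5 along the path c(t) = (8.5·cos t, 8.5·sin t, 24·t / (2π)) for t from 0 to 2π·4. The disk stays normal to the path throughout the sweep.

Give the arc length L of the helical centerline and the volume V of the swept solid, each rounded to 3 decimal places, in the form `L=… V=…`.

2πR = 2π·8.5 = 53.407075
per-turn = √(53.407075² + 24²) = √(2852.3157 + 576) = √3428.3157 = 58.551820
L = 4 × 58.551820 = 234.207282
V = π·3.5² × L = 38.484510 × 234.207282 = 9013.352472

L=234.207 V=9013.352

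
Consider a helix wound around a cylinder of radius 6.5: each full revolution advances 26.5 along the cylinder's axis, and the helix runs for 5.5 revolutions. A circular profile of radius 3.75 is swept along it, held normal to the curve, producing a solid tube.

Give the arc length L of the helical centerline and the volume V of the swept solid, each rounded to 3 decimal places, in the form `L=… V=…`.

L=267.767 V=11829.566

2πR = 2π·6.5 = 40.840704
per-turn = √(40.840704² + 26.5²) = √(1667.9631 + 702.25) = √2370.2131 = 48.684835
L = 5.5 × 48.684835 = 267.766592
V = π·3.75² × L = 44.178647 × 267.766592 = 11829.565648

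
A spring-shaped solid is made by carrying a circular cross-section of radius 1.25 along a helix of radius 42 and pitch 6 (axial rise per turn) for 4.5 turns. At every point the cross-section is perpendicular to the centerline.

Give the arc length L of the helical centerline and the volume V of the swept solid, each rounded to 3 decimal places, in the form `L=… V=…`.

L=1187.829 V=5830.742

2πR = 2π·42 = 263.893783
per-turn = √(263.893783² + 6²) = √(69639.9287 + 36) = √69675.9287 = 263.961983
L = 4.5 × 263.961983 = 1187.828925
V = π·1.25² × L = 4.908739 × 1187.828925 = 5830.741601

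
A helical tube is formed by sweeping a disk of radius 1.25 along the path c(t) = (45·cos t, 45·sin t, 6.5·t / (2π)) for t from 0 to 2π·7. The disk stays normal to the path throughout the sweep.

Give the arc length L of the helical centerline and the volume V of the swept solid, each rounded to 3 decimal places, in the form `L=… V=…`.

2πR = 2π·45 = 282.743339
per-turn = √(282.743339² + 6.5²) = √(79943.7956 + 42.25) = √79986.0456 = 282.818043
L = 7 × 282.818043 = 1979.726304
V = π·1.25² × L = 4.908739 × 1979.726304 = 9717.958768

L=1979.726 V=9717.959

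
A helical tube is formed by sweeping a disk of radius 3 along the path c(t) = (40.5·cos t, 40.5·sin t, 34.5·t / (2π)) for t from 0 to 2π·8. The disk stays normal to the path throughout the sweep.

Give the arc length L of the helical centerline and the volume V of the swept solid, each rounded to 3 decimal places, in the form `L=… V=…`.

2πR = 2π·40.5 = 254.469005
per-turn = √(254.469005² + 34.5²) = √(64754.4745 + 1190.25) = √65944.7245 = 256.797049
L = 8 × 256.797049 = 2054.376394
V = π·3² × L = 28.274334 × 2054.376394 = 58086.124072

L=2054.376 V=58086.124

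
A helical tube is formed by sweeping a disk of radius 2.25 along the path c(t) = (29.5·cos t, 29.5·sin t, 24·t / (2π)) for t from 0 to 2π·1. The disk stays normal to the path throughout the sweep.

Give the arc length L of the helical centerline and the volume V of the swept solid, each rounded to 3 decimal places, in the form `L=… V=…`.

L=186.901 V=2972.537

2πR = 2π·29.5 = 185.353967
per-turn = √(185.353967² + 24²) = √(34356.0929 + 576) = √34932.0929 = 186.901292
L = 1 × 186.901292 = 186.901292
V = π·2.25² × L = 15.904313 × 186.901292 = 2972.536611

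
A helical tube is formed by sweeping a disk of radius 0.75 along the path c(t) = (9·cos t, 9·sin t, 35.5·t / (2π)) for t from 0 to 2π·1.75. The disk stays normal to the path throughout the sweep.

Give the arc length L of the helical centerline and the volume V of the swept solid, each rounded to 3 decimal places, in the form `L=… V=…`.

L=116.844 V=206.481

2πR = 2π·9 = 56.548668
per-turn = √(56.548668² + 35.5²) = √(3197.7518 + 1260.25) = √4458.0018 = 66.768270
L = 1.75 × 66.768270 = 116.844472
V = π·0.75² × L = 1.767146 × 116.844472 = 206.481226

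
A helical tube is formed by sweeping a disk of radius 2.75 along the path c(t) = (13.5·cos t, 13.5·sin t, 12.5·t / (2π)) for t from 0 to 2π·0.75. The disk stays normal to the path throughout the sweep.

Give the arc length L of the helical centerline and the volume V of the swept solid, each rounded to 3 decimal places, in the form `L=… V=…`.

2πR = 2π·13.5 = 84.823002
per-turn = √(84.823002² + 12.5²) = √(7194.9416 + 156.25) = √7351.1916 = 85.739090
L = 0.75 × 85.739090 = 64.304318
V = π·2.75² × L = 23.758294 × 64.304318 = 1527.760915

L=64.304 V=1527.761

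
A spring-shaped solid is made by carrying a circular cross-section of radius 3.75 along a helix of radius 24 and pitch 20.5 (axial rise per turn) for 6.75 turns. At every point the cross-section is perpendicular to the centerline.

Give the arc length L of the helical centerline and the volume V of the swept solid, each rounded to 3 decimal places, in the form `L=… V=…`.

L=1027.239 V=45382.013

2πR = 2π·24 = 150.796447
per-turn = √(150.796447² + 20.5²) = √(22739.5685 + 420.25) = √23159.8185 = 152.183503
L = 6.75 × 152.183503 = 1027.238644
V = π·3.75² × L = 44.178647 × 1027.238644 = 45382.013132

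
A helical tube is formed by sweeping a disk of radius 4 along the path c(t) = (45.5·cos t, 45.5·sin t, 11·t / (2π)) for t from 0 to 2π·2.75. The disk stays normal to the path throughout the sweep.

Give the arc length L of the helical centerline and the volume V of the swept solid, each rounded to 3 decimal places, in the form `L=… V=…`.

2πR = 2π·45.5 = 285.884931
per-turn = √(285.884931² + 11²) = √(81730.1940 + 121) = √81851.1940 = 286.096477
L = 2.75 × 286.096477 = 786.765311
V = π·4² × L = 50.265482 × 786.765311 = 39547.137950

L=786.765 V=39547.138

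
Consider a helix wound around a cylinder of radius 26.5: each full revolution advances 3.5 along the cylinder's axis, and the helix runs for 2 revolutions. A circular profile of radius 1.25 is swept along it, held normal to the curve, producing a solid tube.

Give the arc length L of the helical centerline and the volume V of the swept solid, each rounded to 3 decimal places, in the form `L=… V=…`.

L=333.082 V=1635.014

2πR = 2π·26.5 = 166.504411
per-turn = √(166.504411² + 3.5²) = √(27723.7188 + 12.25) = √27735.9688 = 166.541192
L = 2 × 166.541192 = 333.082385
V = π·1.25² × L = 4.908739 × 333.082385 = 1635.014333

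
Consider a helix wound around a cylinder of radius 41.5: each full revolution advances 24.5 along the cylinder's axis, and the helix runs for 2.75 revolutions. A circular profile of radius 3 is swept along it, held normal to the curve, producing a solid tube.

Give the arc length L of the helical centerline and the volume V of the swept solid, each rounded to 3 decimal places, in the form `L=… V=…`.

2πR = 2π·41.5 = 260.752190
per-turn = √(260.752190² + 24.5²) = √(67991.7047 + 600.25) = √68591.9547 = 261.900658
L = 2.75 × 261.900658 = 720.226810
V = π·3² × L = 28.274334 × 720.226810 = 20363.933291

L=720.227 V=20363.933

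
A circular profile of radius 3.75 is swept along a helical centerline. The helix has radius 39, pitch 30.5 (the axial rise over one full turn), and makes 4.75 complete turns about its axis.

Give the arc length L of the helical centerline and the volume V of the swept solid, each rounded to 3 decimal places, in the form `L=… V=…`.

2πR = 2π·39 = 245.044227
per-turn = √(245.044227² + 30.5²) = √(60046.6732 + 930.25) = √60976.9232 = 246.935059
L = 4.75 × 246.935059 = 1172.941528
V = π·3.75² × L = 44.178647 × 1172.941528 = 51818.969375

L=1172.942 V=51818.969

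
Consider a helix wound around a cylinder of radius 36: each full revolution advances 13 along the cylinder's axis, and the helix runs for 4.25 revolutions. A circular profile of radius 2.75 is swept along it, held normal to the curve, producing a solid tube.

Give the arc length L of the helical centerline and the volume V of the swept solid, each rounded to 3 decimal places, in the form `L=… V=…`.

2πR = 2π·36 = 226.194671
per-turn = √(226.194671² + 13²) = √(51164.0292 + 169) = √51333.0292 = 226.567935
L = 4.25 × 226.567935 = 962.913724
V = π·2.75² × L = 23.758294 × 962.913724 = 22877.187782

L=962.914 V=22877.188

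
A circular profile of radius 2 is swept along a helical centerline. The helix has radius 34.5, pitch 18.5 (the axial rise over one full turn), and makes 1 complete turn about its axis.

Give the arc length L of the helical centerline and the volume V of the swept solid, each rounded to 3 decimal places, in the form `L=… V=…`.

L=217.558 V=2733.913

2πR = 2π·34.5 = 216.769893
per-turn = √(216.769893² + 18.5²) = √(46989.1866 + 342.25) = √47331.4366 = 217.557892
L = 1 × 217.557892 = 217.557892
V = π·2² × L = 12.566371 × 217.557892 = 2733.913106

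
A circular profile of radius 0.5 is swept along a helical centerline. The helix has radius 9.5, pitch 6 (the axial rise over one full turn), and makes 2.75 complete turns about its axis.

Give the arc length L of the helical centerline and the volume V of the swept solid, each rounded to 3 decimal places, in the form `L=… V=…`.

L=164.975 V=129.571

2πR = 2π·9.5 = 59.690260
per-turn = √(59.690260² + 6²) = √(3562.9272 + 36) = √3598.9272 = 59.991059
L = 2.75 × 59.991059 = 164.975413
V = π·0.5² × L = 0.785398 × 164.975413 = 129.571386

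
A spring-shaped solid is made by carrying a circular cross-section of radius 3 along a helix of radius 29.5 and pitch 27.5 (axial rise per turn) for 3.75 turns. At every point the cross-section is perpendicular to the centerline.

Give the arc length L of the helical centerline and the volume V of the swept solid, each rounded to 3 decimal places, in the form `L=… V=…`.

L=702.686 V=19867.973

2πR = 2π·29.5 = 185.353967
per-turn = √(185.353967² + 27.5²) = √(34356.0929 + 756.25) = √35112.3429 = 187.382878
L = 3.75 × 187.382878 = 702.685792
V = π·3² × L = 28.274334 × 702.685792 = 19867.972698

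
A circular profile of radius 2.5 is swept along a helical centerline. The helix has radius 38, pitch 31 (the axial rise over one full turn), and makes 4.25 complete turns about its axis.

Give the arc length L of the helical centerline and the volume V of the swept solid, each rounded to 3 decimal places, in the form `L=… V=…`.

L=1023.252 V=20091.500

2πR = 2π·38 = 238.761042
per-turn = √(238.761042² + 31²) = √(57006.8350 + 961) = √57967.8350 = 240.765103
L = 4.25 × 240.765103 = 1023.251689
V = π·2.5² × L = 19.634954 × 1023.251689 = 20091.499941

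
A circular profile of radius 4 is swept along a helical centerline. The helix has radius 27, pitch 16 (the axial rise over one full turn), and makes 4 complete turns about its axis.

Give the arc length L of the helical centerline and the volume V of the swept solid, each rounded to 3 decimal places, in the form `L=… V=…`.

2πR = 2π·27 = 169.646003
per-turn = √(169.646003² + 16²) = √(28779.7664 + 256) = √29035.7664 = 170.398845
L = 4 × 170.398845 = 681.595381
V = π·4² × L = 50.265482 × 681.595381 = 34260.720650

L=681.595 V=34260.721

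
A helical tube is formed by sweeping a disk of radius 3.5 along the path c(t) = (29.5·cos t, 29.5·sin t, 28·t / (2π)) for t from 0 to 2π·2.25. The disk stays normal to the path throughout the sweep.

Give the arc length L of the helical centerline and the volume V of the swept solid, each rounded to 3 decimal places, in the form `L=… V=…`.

2πR = 2π·29.5 = 185.353967
per-turn = √(185.353967² + 28²) = √(34356.0929 + 784) = √35140.0929 = 187.456910
L = 2.25 × 187.456910 = 421.778046
V = π·3.5² × L = 38.484510 × 421.778046 = 16231.921446

L=421.778 V=16231.921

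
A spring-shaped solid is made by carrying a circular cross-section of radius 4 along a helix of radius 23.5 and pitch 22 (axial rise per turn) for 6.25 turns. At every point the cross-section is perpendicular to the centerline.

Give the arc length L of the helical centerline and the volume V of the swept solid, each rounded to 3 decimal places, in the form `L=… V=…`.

L=933.030 V=46899.208

2πR = 2π·23.5 = 147.654855
per-turn = √(147.654855² + 22²) = √(21801.9561 + 484) = √22285.9561 = 149.284815
L = 6.25 × 149.284815 = 933.030097
V = π·4² × L = 50.265482 × 933.030097 = 46899.207949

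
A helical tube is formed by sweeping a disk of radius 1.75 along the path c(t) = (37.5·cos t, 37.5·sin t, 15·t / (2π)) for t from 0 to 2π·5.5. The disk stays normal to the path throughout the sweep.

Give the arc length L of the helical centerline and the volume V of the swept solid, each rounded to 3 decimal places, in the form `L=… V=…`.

L=1298.530 V=12493.326

2πR = 2π·37.5 = 235.619449
per-turn = √(235.619449² + 15²) = √(55516.5248 + 225) = √55741.5248 = 236.096431
L = 5.5 × 236.096431 = 1298.530371
V = π·1.75² × L = 9.621128 × 1298.530371 = 12493.326262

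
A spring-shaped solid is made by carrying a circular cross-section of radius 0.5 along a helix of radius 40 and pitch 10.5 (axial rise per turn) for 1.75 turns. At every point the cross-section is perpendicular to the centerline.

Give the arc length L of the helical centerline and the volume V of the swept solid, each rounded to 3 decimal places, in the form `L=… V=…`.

2πR = 2π·40 = 251.327412
per-turn = √(251.327412² + 10.5²) = √(63165.4682 + 110.25) = √63275.7182 = 251.546652
L = 1.75 × 251.546652 = 440.206641
V = π·0.5² × L = 0.785398 × 440.206641 = 345.737487

L=440.207 V=345.737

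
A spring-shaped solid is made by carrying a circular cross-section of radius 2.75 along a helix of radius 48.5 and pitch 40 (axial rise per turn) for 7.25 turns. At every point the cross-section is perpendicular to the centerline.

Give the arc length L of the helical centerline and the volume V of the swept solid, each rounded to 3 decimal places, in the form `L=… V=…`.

L=2228.277 V=52940.054

2πR = 2π·48.5 = 304.734487
per-turn = √(304.734487² + 40²) = √(92863.1078 + 1600) = √94463.1078 = 307.348512
L = 7.25 × 307.348512 = 2228.276712
V = π·2.75² × L = 23.758294 × 2228.276712 = 52940.054218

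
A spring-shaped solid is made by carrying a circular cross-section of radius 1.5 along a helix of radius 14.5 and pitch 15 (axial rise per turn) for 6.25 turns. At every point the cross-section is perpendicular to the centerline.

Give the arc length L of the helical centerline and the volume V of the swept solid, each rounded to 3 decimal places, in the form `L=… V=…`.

L=577.080 V=4079.136

2πR = 2π·14.5 = 91.106187
per-turn = √(91.106187² + 15²) = √(8300.3373 + 225) = √8525.3373 = 92.332753
L = 6.25 × 92.332753 = 577.079707
V = π·1.5² × L = 7.068583 × 577.079707 = 4079.136079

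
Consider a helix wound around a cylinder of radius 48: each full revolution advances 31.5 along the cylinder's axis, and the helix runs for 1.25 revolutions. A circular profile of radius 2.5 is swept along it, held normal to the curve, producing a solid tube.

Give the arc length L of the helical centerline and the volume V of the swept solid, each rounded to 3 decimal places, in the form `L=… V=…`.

2πR = 2π·48 = 301.592895
per-turn = √(301.592895² + 31.5²) = √(90958.2742 + 992.25) = √91950.5242 = 303.233448
L = 1.25 × 303.233448 = 379.041810
V = π·2.5² × L = 19.634954 × 379.041810 = 7442.468543

L=379.042 V=7442.469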